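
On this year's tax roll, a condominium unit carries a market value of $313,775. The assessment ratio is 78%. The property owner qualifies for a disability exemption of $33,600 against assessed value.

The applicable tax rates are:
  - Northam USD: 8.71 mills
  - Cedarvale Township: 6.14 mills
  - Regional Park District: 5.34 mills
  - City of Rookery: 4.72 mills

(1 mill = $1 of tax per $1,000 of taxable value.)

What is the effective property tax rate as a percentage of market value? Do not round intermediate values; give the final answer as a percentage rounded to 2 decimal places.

Assessed value = $313,775 × 0.78 = $244,744.5
Taxable value = $244,744.5 − $33,600 = $211,144.5
Northam USD: $211,144.5 × 0.00871 = $1,839.068595
Cedarvale Township: $211,144.5 × 0.00614 = $1,296.42723
Regional Park District: $211,144.5 × 0.00534 = $1,127.51163
City of Rookery: $211,144.5 × 0.00472 = $996.60204
Total tax = $5,259.609495
Effective rate = $5,259.609495 ÷ $313,775 = 1.68% of market value

1.68%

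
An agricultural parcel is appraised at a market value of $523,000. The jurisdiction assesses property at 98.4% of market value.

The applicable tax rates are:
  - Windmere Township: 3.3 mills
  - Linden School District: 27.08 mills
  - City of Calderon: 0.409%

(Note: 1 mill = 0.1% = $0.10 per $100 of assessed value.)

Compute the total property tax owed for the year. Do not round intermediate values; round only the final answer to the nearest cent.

$17,739.37

Assessed value = $523,000 × 0.984 = $514,632
Windmere Township: $514,632 × 0.0033 = $1,698.2856
Linden School District: $514,632 × 0.02708 = $13,936.23456
City of Calderon: $514,632 × 0.00409 = $2,104.84488
Total = $17,739.36504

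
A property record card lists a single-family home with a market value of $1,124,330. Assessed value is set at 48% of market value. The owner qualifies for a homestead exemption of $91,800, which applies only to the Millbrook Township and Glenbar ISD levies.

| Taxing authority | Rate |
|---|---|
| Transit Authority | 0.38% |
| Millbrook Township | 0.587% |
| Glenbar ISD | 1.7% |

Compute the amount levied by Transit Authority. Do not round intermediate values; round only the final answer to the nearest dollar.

Assessed value = $1,124,330 × 0.48 = $539,678.4
Transit Authority taxable value = $539,678.4 (exemption does not apply)
Transit Authority levy = $539,678.4 × 0.0038 = $2,050.77792

$2,051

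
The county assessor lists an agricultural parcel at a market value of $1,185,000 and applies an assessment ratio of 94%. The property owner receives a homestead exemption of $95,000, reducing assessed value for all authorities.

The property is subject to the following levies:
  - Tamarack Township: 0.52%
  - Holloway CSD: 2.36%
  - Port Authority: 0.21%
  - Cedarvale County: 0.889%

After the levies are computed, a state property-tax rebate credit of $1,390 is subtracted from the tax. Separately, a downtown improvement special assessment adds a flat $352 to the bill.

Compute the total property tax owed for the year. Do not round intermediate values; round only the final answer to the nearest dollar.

$39,504

Assessed value = $1,185,000 × 0.94 = $1,113,900
Taxable value = $1,113,900 − $95,000 = $1,018,900
Tamarack Township: $1,018,900 × 0.0052 = $5,298.28
Holloway CSD: $1,018,900 × 0.0236 = $24,046.04
Port Authority: $1,018,900 × 0.0021 = $2,139.69
Cedarvale County: $1,018,900 × 0.00889 = $9,058.021
Levies subtotal = $40,542.031
After credit = $40,542.031 − $1,390 = $39,152.031
Total = $39,152.031 + $352 = $39,504.031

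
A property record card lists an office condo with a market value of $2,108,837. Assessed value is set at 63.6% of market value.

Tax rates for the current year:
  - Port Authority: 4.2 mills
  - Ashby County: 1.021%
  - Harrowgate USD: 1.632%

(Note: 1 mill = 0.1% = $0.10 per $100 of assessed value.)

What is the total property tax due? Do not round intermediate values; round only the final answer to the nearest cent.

Assessed value = $2,108,837 × 0.636 = $1,341,220.332
Port Authority: $1,341,220.332 × 0.0042 = $5,633.1253944
Ashby County: $1,341,220.332 × 0.01021 = $13,693.85958972
Harrowgate USD: $1,341,220.332 × 0.01632 = $21,888.71581824
Total = $41,215.70080236

$41,215.70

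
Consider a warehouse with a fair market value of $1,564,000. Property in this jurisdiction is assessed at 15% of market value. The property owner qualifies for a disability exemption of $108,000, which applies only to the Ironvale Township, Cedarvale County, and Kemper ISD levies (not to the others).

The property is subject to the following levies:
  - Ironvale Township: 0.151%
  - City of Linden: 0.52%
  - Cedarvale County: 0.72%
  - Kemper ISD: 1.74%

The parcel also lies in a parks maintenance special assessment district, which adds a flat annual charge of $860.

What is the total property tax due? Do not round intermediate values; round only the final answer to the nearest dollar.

Assessed value = $1,564,000 × 0.15 = $234,600
Ironvale Township: ($234,600 − $108,000) × 0.00151 = $126,600 × 0.00151 = $191.166
City of Linden: $234,600 × 0.0052 = $1,219.92
Cedarvale County: ($234,600 − $108,000) × 0.0072 = $126,600 × 0.0072 = $911.52
Kemper ISD: ($234,600 − $108,000) × 0.0174 = $126,600 × 0.0174 = $2,202.84
Levies subtotal = $4,525.446
Total = $4,525.446 + $860 = $5,385.446

$5,385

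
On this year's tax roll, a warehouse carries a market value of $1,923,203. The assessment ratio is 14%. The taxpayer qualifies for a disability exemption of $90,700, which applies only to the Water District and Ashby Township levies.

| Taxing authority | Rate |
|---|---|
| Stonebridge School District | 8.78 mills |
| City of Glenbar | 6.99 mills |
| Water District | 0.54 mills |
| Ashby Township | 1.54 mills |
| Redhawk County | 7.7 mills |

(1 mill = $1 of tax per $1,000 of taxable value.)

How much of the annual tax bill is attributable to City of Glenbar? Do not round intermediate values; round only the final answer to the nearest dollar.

Assessed value = $1,923,203 × 0.14 = $269,248.42
City of Glenbar taxable value = $269,248.42 (exemption does not apply)
City of Glenbar levy = $269,248.42 × 0.00699 = $1,882.0464558

$1,882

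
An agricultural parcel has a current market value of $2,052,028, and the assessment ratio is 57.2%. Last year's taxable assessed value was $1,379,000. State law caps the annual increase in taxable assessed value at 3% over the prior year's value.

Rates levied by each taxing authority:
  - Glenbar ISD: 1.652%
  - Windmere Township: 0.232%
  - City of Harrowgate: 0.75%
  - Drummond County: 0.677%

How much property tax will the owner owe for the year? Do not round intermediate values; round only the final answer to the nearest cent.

$38,863.19

Uncapped assessed value = $2,052,028 × 0.572 = $1,173,760.016
Cap limit = $1,379,000 × 1.03 = $1,420,370
Taxable assessed value = min($1,173,760.016, $1,420,370) = $1,173,760.016 (cap does not bind)
Glenbar ISD: $1,173,760.016 × 0.01652 = $19,390.51546432
Windmere Township: $1,173,760.016 × 0.00232 = $2,723.12323712
City of Harrowgate: $1,173,760.016 × 0.0075 = $8,803.20012
Drummond County: $1,173,760.016 × 0.00677 = $7,946.35530832
Total = $38,863.19412976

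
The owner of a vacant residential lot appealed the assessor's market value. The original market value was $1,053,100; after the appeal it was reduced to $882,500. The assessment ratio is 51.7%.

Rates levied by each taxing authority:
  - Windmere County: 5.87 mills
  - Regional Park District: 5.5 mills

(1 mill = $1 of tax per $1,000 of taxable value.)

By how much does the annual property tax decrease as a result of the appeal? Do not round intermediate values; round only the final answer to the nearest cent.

Old assessed value = $1,053,100 × 0.517 = $544,452.7
New assessed value = $882,500 × 0.517 = $456,252.5
Combined rate = 0.00587 + 0.0055 = 0.01137
Old tax = $544,452.7 × 0.01137 = $6,190.427199
New tax = $456,252.5 × 0.01137 = $5,187.590925
Reduction = $6,190.427199 − $5,187.590925 = $1,002.836274

$1,002.84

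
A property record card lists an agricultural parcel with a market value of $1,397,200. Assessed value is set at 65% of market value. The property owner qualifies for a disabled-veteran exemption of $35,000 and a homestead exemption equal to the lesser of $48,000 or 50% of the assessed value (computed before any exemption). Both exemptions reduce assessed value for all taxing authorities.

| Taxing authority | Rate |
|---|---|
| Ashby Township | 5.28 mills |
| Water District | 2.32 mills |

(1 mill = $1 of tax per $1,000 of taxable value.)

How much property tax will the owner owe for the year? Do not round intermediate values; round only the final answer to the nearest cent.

$6,271.37

Assessed value = $1,397,200 × 0.65 = $908,180
Homestead exemption = min($48,000, 50% × $908,180) = min($48,000, $454,090) = $48,000 (dollar cap binds)
Taxable value = $908,180 − $35,000 − $48,000 = $825,180
Ashby Township: $825,180 × 0.00528 = $4,356.9504
Water District: $825,180 × 0.00232 = $1,914.4176
Total = $6,271.368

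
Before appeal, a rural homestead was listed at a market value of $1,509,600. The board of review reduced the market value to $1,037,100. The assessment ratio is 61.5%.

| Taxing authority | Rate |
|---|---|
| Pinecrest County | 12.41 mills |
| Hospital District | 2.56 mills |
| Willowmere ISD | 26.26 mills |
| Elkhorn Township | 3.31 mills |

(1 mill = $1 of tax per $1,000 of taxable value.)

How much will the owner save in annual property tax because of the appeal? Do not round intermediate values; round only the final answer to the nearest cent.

Old assessed value = $1,509,600 × 0.615 = $928,404
New assessed value = $1,037,100 × 0.615 = $637,816.5
Combined rate = 0.01241 + 0.00256 + 0.02626 + 0.00331 = 0.04454
Old tax = $928,404 × 0.04454 = $41,351.11416
New tax = $637,816.5 × 0.04454 = $28,408.34691
Reduction = $41,351.11416 − $28,408.34691 = $12,942.76725

$12,942.77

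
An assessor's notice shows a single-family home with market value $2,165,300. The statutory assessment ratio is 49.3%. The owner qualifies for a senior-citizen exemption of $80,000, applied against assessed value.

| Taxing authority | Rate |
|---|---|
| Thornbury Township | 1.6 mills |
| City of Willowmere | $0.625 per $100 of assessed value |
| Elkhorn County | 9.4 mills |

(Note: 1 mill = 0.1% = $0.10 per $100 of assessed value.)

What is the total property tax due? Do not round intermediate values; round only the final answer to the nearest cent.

Assessed value = $2,165,300 × 0.493 = $1,067,492.9
Taxable value = $1,067,492.9 − $80,000 = $987,492.9
Thornbury Township: $987,492.9 × 0.0016 = $1,579.98864
City of Willowmere: $987,492.9 × 0.00625 = $6,171.830625
Elkhorn County: $987,492.9 × 0.0094 = $9,282.43326
Total = $17,034.252525

$17,034.25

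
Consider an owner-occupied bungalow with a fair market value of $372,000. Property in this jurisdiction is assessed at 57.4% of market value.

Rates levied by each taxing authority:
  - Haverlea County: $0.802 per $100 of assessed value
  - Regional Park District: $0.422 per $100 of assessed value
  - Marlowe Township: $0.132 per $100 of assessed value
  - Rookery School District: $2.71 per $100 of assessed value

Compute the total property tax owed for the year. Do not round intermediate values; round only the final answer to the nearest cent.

$8,682.05

Assessed value = $372,000 × 0.574 = $213,528
Haverlea County: $213,528 × 0.00802 = $1,712.49456
Regional Park District: $213,528 × 0.00422 = $901.08816
Marlowe Township: $213,528 × 0.00132 = $281.85696
Rookery School District: $213,528 × 0.0271 = $5,786.6088
Total = $1,712.49456 + $901.08816 + $281.85696 + $5,786.6088 = $8,682.04848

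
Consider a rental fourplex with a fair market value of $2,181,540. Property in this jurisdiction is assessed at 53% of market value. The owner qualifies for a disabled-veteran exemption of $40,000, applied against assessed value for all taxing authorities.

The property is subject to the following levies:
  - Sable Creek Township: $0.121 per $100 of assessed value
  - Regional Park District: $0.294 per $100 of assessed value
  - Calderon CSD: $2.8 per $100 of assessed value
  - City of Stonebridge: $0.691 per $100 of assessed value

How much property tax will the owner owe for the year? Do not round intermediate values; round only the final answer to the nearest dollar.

$43,599

Assessed value = $2,181,540 × 0.53 = $1,156,216.2
Taxable value = $1,156,216.2 − $40,000 = $1,116,216.2
Sable Creek Township: $1,116,216.2 × 0.00121 = $1,350.621602
Regional Park District: $1,116,216.2 × 0.00294 = $3,281.675628
Calderon CSD: $1,116,216.2 × 0.028 = $31,254.0536
City of Stonebridge: $1,116,216.2 × 0.00691 = $7,713.053942
Total = $1,350.621602 + $3,281.675628 + $31,254.0536 + $7,713.053942 = $43,599.404772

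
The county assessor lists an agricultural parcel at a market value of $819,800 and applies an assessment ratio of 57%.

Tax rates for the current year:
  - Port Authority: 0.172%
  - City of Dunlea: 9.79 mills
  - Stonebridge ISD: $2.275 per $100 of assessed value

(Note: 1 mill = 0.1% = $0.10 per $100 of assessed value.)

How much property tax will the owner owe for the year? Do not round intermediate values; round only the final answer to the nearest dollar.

Assessed value = $819,800 × 0.57 = $467,286
Port Authority: $467,286 × 0.00172 = $803.73192
City of Dunlea: $467,286 × 0.00979 = $4,574.72994
Stonebridge ISD: $467,286 × 0.02275 = $10,630.7565
Total = $16,009.21836

$16,009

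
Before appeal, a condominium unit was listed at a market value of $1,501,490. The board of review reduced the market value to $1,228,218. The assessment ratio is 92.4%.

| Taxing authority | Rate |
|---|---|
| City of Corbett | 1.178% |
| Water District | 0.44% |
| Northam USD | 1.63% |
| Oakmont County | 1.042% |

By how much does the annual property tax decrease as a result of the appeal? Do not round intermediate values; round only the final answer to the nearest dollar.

Old assessed value = $1,501,490 × 0.924 = $1,387,376.76
New assessed value = $1,228,218 × 0.924 = $1,134,873.432
Combined rate = 0.01178 + 0.0044 + 0.0163 + 0.01042 = 0.0429
Old tax = $1,387,376.76 × 0.0429 = $59,518.463004
New tax = $1,134,873.432 × 0.0429 = $48,686.0702328
Reduction = $59,518.463004 − $48,686.0702328 = $10,832.3927712

$10,832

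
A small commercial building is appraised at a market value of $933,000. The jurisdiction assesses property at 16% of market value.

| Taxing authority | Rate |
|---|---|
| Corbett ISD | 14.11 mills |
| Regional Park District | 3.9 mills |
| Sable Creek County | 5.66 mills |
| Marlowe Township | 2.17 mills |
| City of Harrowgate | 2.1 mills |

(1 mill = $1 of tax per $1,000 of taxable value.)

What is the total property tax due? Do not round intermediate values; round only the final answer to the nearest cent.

Assessed value = $933,000 × 0.16 = $149,280
Corbett ISD: $149,280 × 0.01411 = $2,106.3408
Regional Park District: $149,280 × 0.0039 = $582.192
Sable Creek County: $149,280 × 0.00566 = $844.9248
Marlowe Township: $149,280 × 0.00217 = $323.9376
City of Harrowgate: $149,280 × 0.0021 = $313.488
Total = $2,106.3408 + $582.192 + $844.9248 + $323.9376 + $313.488 = $4,170.8832

$4,170.88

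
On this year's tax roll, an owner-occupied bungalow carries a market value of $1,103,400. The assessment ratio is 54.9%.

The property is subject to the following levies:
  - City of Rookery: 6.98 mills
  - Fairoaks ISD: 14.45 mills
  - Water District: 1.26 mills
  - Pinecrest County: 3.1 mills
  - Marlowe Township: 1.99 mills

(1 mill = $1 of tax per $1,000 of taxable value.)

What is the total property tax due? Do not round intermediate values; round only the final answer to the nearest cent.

Assessed value = $1,103,400 × 0.549 = $605,766.6
City of Rookery: $605,766.6 × 0.00698 = $4,228.250868
Fairoaks ISD: $605,766.6 × 0.01445 = $8,753.32737
Water District: $605,766.6 × 0.00126 = $763.265916
Pinecrest County: $605,766.6 × 0.0031 = $1,877.87646
Marlowe Township: $605,766.6 × 0.00199 = $1,205.475534
Total = $4,228.250868 + $8,753.32737 + $763.265916 + $1,877.87646 + $1,205.475534 = $16,828.196148

$16,828.20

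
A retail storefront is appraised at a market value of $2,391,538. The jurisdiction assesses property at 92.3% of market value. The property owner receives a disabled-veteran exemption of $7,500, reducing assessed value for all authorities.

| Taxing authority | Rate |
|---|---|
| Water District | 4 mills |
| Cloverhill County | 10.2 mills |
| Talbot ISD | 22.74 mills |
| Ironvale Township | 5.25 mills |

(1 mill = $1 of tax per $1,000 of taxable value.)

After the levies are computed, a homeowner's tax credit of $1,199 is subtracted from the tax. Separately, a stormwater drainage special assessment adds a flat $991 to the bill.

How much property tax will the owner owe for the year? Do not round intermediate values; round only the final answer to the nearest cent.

$92,605.34

Assessed value = $2,391,538 × 0.923 = $2,207,389.574
Taxable value = $2,207,389.574 − $7,500 = $2,199,889.574
Water District: $2,199,889.574 × 0.004 = $8,799.558296
Cloverhill County: $2,199,889.574 × 0.0102 = $22,438.8736548
Talbot ISD: $2,199,889.574 × 0.02274 = $50,025.48891276
Ironvale Township: $2,199,889.574 × 0.00525 = $11,549.4202635
Levies subtotal = $92,813.34112706
After credit = $92,813.34112706 − $1,199 = $91,614.34112706
Total = $91,614.34112706 + $991 = $92,605.34112706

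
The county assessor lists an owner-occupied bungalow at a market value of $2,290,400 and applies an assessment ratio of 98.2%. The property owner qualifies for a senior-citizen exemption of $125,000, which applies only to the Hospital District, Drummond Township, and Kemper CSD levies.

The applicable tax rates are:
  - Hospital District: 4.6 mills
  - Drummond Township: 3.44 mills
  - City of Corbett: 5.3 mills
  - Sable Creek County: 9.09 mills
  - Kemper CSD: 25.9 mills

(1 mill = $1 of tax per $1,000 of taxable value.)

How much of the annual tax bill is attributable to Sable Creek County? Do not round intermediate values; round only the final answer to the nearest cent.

$20,444.98

Assessed value = $2,290,400 × 0.982 = $2,249,172.8
Sable Creek County taxable value = $2,249,172.8 (exemption does not apply)
Sable Creek County levy = $2,249,172.8 × 0.00909 = $20,444.980752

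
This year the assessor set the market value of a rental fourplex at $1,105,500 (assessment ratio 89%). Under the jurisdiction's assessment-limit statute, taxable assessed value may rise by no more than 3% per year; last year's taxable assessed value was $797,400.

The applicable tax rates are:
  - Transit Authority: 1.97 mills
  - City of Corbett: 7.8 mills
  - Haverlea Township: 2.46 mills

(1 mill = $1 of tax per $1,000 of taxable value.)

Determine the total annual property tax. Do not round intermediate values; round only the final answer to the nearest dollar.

$10,045

Uncapped assessed value = $1,105,500 × 0.89 = $983,895
Cap limit = $797,400 × 1.03 = $821,322
Taxable assessed value = min($983,895, $821,322) = $821,322 (cap binds)
Transit Authority: $821,322 × 0.00197 = $1,618.00434
City of Corbett: $821,322 × 0.0078 = $6,406.3116
Haverlea Township: $821,322 × 0.00246 = $2,020.45212
Total = $10,044.76806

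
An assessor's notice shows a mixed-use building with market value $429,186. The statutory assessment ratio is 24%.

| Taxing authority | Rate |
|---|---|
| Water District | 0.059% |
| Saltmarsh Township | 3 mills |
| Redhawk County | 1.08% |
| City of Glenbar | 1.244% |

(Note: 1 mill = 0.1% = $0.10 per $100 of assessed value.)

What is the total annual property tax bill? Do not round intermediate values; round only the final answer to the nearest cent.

$2,763.61

Assessed value = $429,186 × 0.24 = $103,004.64
Water District: $103,004.64 × 0.00059 = $60.7727376
Saltmarsh Township: $103,004.64 × 0.003 = $309.01392
Redhawk County: $103,004.64 × 0.0108 = $1,112.450112
City of Glenbar: $103,004.64 × 0.01244 = $1,281.3777216
Total = $2,763.6144912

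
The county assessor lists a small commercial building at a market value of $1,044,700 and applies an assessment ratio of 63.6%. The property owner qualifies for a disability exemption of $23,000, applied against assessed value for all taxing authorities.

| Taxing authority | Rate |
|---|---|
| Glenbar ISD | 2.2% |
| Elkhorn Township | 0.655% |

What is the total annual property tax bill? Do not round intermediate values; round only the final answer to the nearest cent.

$18,312.80

Assessed value = $1,044,700 × 0.636 = $664,429.2
Taxable value = $664,429.2 − $23,000 = $641,429.2
Glenbar ISD: $641,429.2 × 0.022 = $14,111.4424
Elkhorn Township: $641,429.2 × 0.00655 = $4,201.36126
Total = $14,111.4424 + $4,201.36126 = $18,312.80366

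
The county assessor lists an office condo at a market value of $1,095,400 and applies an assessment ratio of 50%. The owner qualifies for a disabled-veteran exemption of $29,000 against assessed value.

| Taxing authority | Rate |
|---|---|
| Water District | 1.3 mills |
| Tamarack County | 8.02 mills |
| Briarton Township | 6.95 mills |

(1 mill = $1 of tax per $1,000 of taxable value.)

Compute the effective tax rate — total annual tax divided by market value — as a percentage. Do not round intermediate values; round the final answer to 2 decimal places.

Assessed value = $1,095,400 × 0.5 = $547,700
Taxable value = $547,700 − $29,000 = $518,700
Water District: $518,700 × 0.0013 = $674.31
Tamarack County: $518,700 × 0.00802 = $4,159.974
Briarton Township: $518,700 × 0.00695 = $3,604.965
Total tax = $8,439.249
Effective rate = $8,439.249 ÷ $1,095,400 = 0.77% of market value

0.77%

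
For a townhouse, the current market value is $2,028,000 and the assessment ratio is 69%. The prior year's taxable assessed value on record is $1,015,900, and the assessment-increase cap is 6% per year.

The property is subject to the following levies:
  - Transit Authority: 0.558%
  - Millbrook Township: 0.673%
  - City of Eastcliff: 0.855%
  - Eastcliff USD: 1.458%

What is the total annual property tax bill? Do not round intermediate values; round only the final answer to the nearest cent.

$38,163.71

Uncapped assessed value = $2,028,000 × 0.69 = $1,399,320
Cap limit = $1,015,900 × 1.06 = $1,076,854
Taxable assessed value = min($1,399,320, $1,076,854) = $1,076,854 (cap binds)
Transit Authority: $1,076,854 × 0.00558 = $6,008.84532
Millbrook Township: $1,076,854 × 0.00673 = $7,247.22742
City of Eastcliff: $1,076,854 × 0.00855 = $9,207.1017
Eastcliff USD: $1,076,854 × 0.01458 = $15,700.53132
Total = $38,163.70576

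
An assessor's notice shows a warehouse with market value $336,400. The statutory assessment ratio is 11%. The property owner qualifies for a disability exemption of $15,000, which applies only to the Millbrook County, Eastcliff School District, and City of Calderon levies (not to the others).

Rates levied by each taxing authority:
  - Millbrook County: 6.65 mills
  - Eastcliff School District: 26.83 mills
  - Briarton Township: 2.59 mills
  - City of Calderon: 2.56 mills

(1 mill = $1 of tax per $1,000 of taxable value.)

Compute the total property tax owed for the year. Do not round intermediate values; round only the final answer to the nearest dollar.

Assessed value = $336,400 × 0.11 = $37,004
Millbrook County: ($37,004 − $15,000) × 0.00665 = $22,004 × 0.00665 = $146.3266
Eastcliff School District: ($37,004 − $15,000) × 0.02683 = $22,004 × 0.02683 = $590.36732
Briarton Township: $37,004 × 0.00259 = $95.84036
City of Calderon: ($37,004 − $15,000) × 0.00256 = $22,004 × 0.00256 = $56.33024
Total = $888.86452

$889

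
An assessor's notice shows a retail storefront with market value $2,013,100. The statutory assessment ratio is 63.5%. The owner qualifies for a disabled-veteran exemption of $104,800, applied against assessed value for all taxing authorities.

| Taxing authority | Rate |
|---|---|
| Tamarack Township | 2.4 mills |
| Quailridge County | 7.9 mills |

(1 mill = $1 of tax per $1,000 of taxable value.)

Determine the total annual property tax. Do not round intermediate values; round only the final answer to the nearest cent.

$12,087.24

Assessed value = $2,013,100 × 0.635 = $1,278,318.5
Taxable value = $1,278,318.5 − $104,800 = $1,173,518.5
Tamarack Township: $1,173,518.5 × 0.0024 = $2,816.4444
Quailridge County: $1,173,518.5 × 0.0079 = $9,270.79615
Total = $2,816.4444 + $9,270.79615 = $12,087.24055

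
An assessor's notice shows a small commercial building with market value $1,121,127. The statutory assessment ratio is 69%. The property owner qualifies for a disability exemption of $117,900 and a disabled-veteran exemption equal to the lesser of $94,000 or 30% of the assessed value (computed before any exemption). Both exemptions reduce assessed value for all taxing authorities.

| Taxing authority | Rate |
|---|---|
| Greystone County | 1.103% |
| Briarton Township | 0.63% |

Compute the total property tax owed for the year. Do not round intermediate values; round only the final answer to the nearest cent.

Assessed value = $1,121,127 × 0.69 = $773,577.63
Disabled-veteran exemption = min($94,000, 30% × $773,577.63) = min($94,000, $232,073.289) = $94,000 (dollar cap binds)
Taxable value = $773,577.63 − $117,900 − $94,000 = $561,677.63
Greystone County: $561,677.63 × 0.01103 = $6,195.3042589
Briarton Township: $561,677.63 × 0.0063 = $3,538.569069
Total = $9,733.8733279

$9,733.87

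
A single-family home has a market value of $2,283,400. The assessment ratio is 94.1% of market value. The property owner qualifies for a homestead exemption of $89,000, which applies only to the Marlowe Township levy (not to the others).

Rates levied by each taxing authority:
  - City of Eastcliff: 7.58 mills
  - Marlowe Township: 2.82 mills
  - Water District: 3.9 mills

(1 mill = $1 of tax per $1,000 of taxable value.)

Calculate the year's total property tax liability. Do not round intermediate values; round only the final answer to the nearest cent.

$30,475.14

Assessed value = $2,283,400 × 0.941 = $2,148,679.4
City of Eastcliff: $2,148,679.4 × 0.00758 = $16,286.989852
Marlowe Township: ($2,148,679.4 − $89,000) × 0.00282 = $2,059,679.4 × 0.00282 = $5,808.295908
Water District: $2,148,679.4 × 0.0039 = $8,379.84966
Total = $30,475.13542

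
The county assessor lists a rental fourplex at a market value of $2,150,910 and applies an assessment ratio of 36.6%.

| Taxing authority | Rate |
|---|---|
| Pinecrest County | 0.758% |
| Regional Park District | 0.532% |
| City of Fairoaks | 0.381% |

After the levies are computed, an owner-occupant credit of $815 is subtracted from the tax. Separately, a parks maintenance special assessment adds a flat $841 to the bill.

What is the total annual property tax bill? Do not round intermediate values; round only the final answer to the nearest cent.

$13,180.66

Assessed value = $2,150,910 × 0.366 = $787,233.06
Pinecrest County: $787,233.06 × 0.00758 = $5,967.2265948
Regional Park District: $787,233.06 × 0.00532 = $4,188.0798792
City of Fairoaks: $787,233.06 × 0.00381 = $2,999.3579586
Levies subtotal = $13,154.6644326
After credit = $13,154.6644326 − $815 = $12,339.6644326
Total = $12,339.6644326 + $841 = $13,180.6644326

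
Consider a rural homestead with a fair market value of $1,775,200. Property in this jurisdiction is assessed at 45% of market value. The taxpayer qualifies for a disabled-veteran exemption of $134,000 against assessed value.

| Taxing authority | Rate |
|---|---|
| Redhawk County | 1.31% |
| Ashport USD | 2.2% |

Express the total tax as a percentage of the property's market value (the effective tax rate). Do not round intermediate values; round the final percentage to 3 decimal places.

Assessed value = $1,775,200 × 0.45 = $798,840
Taxable value = $798,840 − $134,000 = $664,840
Redhawk County: $664,840 × 0.0131 = $8,709.404
Ashport USD: $664,840 × 0.022 = $14,626.48
Total tax = $23,335.884
Effective rate = $23,335.884 ÷ $1,775,200 = 1.315% of market value

1.315%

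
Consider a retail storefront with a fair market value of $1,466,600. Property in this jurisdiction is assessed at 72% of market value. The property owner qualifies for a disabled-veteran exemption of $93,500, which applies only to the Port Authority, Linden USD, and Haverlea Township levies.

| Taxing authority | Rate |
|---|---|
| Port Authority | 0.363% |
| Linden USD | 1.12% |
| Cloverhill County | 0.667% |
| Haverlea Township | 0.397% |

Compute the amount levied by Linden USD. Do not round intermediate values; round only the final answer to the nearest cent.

Assessed value = $1,466,600 × 0.72 = $1,055,952
Linden USD taxable value = $1,055,952 − $93,500 = $962,452
Linden USD levy = $962,452 × 0.0112 = $10,779.4624

$10,779.46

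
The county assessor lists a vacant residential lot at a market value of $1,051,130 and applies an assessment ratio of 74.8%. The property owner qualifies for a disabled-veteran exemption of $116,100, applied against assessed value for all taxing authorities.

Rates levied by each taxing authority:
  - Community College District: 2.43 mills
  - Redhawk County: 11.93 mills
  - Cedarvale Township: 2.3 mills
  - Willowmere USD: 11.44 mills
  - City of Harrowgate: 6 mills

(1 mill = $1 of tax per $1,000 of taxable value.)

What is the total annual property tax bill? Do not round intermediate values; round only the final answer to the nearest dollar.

Assessed value = $1,051,130 × 0.748 = $786,245.24
Taxable value = $786,245.24 − $116,100 = $670,145.24
Community College District: $670,145.24 × 0.00243 = $1,628.4529332
Redhawk County: $670,145.24 × 0.01193 = $7,994.8327132
Cedarvale Township: $670,145.24 × 0.0023 = $1,541.334052
Willowmere USD: $670,145.24 × 0.01144 = $7,666.4615456
City of Harrowgate: $670,145.24 × 0.006 = $4,020.87144
Total = $1,628.4529332 + $7,994.8327132 + $1,541.334052 + $7,666.4615456 + $4,020.87144 = $22,851.952684

$22,852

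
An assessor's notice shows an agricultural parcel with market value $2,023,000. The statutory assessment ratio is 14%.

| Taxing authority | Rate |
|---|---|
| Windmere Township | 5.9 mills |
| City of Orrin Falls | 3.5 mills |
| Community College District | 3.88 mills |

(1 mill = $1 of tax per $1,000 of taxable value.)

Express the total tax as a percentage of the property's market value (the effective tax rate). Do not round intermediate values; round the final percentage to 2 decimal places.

0.19%

Assessed value = $2,023,000 × 0.14 = $283,220
Windmere Township: $283,220 × 0.0059 = $1,670.998
City of Orrin Falls: $283,220 × 0.0035 = $991.27
Community College District: $283,220 × 0.00388 = $1,098.8936
Total tax = $3,761.1616
Effective rate = $3,761.1616 ÷ $2,023,000 = 0.19% of market value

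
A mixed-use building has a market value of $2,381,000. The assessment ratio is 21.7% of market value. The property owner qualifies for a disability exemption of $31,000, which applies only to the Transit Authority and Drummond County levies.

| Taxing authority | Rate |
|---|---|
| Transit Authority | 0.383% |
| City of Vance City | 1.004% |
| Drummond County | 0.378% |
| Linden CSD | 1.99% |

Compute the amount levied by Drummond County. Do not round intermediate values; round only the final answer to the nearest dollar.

$1,836

Assessed value = $2,381,000 × 0.217 = $516,677
Drummond County taxable value = $516,677 − $31,000 = $485,677
Drummond County levy = $485,677 × 0.00378 = $1,835.85906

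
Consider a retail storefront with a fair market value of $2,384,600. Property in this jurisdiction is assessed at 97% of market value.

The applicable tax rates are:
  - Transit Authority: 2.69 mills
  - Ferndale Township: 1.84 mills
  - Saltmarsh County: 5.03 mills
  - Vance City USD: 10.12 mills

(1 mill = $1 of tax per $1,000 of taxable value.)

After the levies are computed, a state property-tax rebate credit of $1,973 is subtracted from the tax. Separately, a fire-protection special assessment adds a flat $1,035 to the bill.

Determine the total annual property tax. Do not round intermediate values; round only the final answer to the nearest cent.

Assessed value = $2,384,600 × 0.97 = $2,313,062
Transit Authority: $2,313,062 × 0.00269 = $6,222.13678
Ferndale Township: $2,313,062 × 0.00184 = $4,256.03408
Saltmarsh County: $2,313,062 × 0.00503 = $11,634.70186
Vance City USD: $2,313,062 × 0.01012 = $23,408.18744
Levies subtotal = $45,521.06016
After credit = $45,521.06016 − $1,973 = $43,548.06016
Total = $43,548.06016 + $1,035 = $44,583.06016

$44,583.06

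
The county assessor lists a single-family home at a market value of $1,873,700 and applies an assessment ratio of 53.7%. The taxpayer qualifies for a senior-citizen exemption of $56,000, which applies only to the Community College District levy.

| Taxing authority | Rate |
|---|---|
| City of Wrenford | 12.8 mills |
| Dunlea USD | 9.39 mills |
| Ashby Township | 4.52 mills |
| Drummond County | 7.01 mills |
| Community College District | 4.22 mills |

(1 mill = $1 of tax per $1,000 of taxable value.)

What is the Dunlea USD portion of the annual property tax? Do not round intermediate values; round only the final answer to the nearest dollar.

Assessed value = $1,873,700 × 0.537 = $1,006,176.9
Dunlea USD taxable value = $1,006,176.9 (exemption does not apply)
Dunlea USD levy = $1,006,176.9 × 0.00939 = $9,448.001091

$9,448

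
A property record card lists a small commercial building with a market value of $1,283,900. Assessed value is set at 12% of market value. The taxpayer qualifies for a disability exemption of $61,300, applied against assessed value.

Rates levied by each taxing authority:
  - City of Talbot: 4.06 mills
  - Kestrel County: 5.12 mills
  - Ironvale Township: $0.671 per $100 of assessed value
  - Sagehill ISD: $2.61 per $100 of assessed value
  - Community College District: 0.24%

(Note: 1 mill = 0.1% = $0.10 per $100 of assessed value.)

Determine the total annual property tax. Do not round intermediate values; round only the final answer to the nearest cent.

Assessed value = $1,283,900 × 0.12 = $154,068
Taxable value = $154,068 − $61,300 = $92,768
City of Talbot: $92,768 × 0.00406 = $376.63808
Kestrel County: $92,768 × 0.00512 = $474.97216
Ironvale Township: $92,768 × 0.00671 = $622.47328
Sagehill ISD: $92,768 × 0.0261 = $2,421.2448
Community College District: $92,768 × 0.0024 = $222.6432
Total = $4,117.97152

$4,117.97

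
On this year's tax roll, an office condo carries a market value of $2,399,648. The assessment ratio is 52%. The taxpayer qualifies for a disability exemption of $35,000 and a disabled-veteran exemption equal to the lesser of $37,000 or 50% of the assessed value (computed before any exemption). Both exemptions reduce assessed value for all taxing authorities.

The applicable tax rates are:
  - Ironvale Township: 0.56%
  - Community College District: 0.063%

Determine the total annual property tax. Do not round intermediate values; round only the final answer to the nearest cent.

$7,325.34

Assessed value = $2,399,648 × 0.52 = $1,247,816.96
Disabled-veteran exemption = min($37,000, 50% × $1,247,816.96) = min($37,000, $623,908.48) = $37,000 (dollar cap binds)
Taxable value = $1,247,816.96 − $35,000 − $37,000 = $1,175,816.96
Ironvale Township: $1,175,816.96 × 0.0056 = $6,584.574976
Community College District: $1,175,816.96 × 0.00063 = $740.7646848
Total = $7,325.3396608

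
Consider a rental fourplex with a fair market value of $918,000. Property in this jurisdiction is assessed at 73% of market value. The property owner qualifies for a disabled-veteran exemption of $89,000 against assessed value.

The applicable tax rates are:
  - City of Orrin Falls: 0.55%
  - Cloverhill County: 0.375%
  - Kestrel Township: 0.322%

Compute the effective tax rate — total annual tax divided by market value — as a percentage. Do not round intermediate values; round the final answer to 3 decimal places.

0.789%

Assessed value = $918,000 × 0.73 = $670,140
Taxable value = $670,140 − $89,000 = $581,140
City of Orrin Falls: $581,140 × 0.0055 = $3,196.27
Cloverhill County: $581,140 × 0.00375 = $2,179.275
Kestrel Township: $581,140 × 0.00322 = $1,871.2708
Total tax = $7,246.8158
Effective rate = $7,246.8158 ÷ $918,000 = 0.789% of market value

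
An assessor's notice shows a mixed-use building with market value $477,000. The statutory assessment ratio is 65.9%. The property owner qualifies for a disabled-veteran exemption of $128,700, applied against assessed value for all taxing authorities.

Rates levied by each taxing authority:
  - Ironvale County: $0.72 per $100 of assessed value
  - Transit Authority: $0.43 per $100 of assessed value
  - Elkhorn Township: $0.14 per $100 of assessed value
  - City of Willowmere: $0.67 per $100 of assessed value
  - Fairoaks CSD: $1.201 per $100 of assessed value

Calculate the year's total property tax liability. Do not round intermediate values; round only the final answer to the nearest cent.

$5,868.18

Assessed value = $477,000 × 0.659 = $314,343
Taxable value = $314,343 − $128,700 = $185,643
Ironvale County: $185,643 × 0.0072 = $1,336.6296
Transit Authority: $185,643 × 0.0043 = $798.2649
Elkhorn Township: $185,643 × 0.0014 = $259.9002
City of Willowmere: $185,643 × 0.0067 = $1,243.8081
Fairoaks CSD: $185,643 × 0.01201 = $2,229.57243
Total = $1,336.6296 + $798.2649 + $259.9002 + $1,243.8081 + $2,229.57243 = $5,868.17523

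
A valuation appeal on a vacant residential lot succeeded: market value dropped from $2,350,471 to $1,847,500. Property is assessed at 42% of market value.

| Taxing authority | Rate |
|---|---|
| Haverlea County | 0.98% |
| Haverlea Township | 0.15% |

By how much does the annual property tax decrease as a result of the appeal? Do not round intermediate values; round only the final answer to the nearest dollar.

$2,387

Old assessed value = $2,350,471 × 0.42 = $987,197.82
New assessed value = $1,847,500 × 0.42 = $775,950
Combined rate = 0.0098 + 0.0015 = 0.0113
Old tax = $987,197.82 × 0.0113 = $11,155.335366
New tax = $775,950 × 0.0113 = $8,768.235
Reduction = $11,155.335366 − $8,768.235 = $2,387.100366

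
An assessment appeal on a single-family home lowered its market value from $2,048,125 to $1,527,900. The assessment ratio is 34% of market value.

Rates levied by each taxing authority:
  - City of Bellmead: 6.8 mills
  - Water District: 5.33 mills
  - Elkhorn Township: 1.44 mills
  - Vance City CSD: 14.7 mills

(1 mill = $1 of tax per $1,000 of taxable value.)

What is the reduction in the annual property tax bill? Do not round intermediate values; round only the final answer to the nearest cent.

$5,000.30

Old assessed value = $2,048,125 × 0.34 = $696,362.5
New assessed value = $1,527,900 × 0.34 = $519,486
Combined rate = 0.0068 + 0.00533 + 0.00144 + 0.0147 = 0.02827
Old tax = $696,362.5 × 0.02827 = $19,686.167875
New tax = $519,486 × 0.02827 = $14,685.86922
Reduction = $19,686.167875 − $14,685.86922 = $5,000.298655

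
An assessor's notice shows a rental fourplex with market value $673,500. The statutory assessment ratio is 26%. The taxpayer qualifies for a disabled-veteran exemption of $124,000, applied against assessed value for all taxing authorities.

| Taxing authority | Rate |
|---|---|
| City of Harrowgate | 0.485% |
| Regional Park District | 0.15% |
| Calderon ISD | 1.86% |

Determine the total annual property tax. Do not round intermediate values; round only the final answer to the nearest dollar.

$1,275

Assessed value = $673,500 × 0.26 = $175,110
Taxable value = $175,110 − $124,000 = $51,110
City of Harrowgate: $51,110 × 0.00485 = $247.8835
Regional Park District: $51,110 × 0.0015 = $76.665
Calderon ISD: $51,110 × 0.0186 = $950.646
Total = $247.8835 + $76.665 + $950.646 = $1,275.1945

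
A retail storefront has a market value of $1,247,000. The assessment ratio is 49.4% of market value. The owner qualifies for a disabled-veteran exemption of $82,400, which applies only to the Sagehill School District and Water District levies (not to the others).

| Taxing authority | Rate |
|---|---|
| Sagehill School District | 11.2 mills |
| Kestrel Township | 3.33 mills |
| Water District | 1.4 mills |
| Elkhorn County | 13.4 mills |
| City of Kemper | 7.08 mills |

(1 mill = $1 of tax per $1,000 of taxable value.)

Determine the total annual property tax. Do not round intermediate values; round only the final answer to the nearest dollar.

Assessed value = $1,247,000 × 0.494 = $616,018
Sagehill School District: ($616,018 − $82,400) × 0.0112 = $533,618 × 0.0112 = $5,976.5216
Kestrel Township: $616,018 × 0.00333 = $2,051.33994
Water District: ($616,018 − $82,400) × 0.0014 = $533,618 × 0.0014 = $747.0652
Elkhorn County: $616,018 × 0.0134 = $8,254.6412
City of Kemper: $616,018 × 0.00708 = $4,361.40744
Total = $21,390.97538

$21,391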